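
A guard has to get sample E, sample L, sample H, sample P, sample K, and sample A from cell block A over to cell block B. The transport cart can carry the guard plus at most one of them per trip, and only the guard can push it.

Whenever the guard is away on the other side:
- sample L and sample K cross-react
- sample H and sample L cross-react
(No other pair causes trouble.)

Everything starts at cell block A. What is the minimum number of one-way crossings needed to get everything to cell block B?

Counting alone: the guard can take at most 1 across per trip to cell block B, so moving all 6 needs at least 6 loaded trips out, with a return between consecutive ones — at least 11 crossings.
The safety rule pushes this higher. Following every safe sequence of crossings, the most of the 6 that can be at cell block B as the transport cart arrives there on crossing 11 is 5 — never all 6.
So no plan with fewer than 13 crossings exists, and this one achieves 13:
1. Guard goes to cell block B with sample L.
2. Guard goes back to cell block A alone.
3. Guard goes to cell block B with sample E.
4. Guard goes back to cell block A alone.
5. Guard goes to cell block B with sample H.
6. Guard goes back to cell block A with sample L.
7. Guard goes to cell block B with sample K.
8. Guard goes back to cell block A alone.
9. Guard goes to cell block B with sample P.
10. Guard goes back to cell block A alone.
11. Guard goes to cell block B with sample A.
12. Guard goes back to cell block A alone.
13. Guard goes to cell block B with sample L.

13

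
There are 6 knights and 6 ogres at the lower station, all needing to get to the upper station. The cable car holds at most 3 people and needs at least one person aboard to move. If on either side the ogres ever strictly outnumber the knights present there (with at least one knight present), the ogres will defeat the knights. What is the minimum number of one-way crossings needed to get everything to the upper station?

Following every safe sequence of crossings from the start, the most of the 12 that can be at the upper station as the cable car arrives there on crossings 1, 3, 5 is 3, 5, 6 respectively; the best ever achieved is 6 of 12.
From crossing 7 on, no configuration arises that was not already reachable earlier: only 17 distinct safe configurations (who is on which side, and where the cable car is) can ever be reached, none of them has everyone across, and every continuation just revisits them. They are: 0 knights + 0 ogres across (cable car back at the start); 0 knights + 1 ogre across (cable car there); 0 knights + 1 ogre across (cable car back at the start); 0 knights + 2 ogres across (cable car there); 0 knights + 2 ogres across (cable car back at the start); 0 knights + 3 ogres across (cable car there); 0 knights + 3 ogres across (cable car back at the start); 0 knights + 4 ogres across (cable car there); 0 knights + 4 ogres across (cable car back at the start); 0 knights + 5 ogres across (cable car there); 0 knights + 5 ogres across (cable car back at the start); 0 knights + 6 ogres across (cable car there); 1 knight + 1 ogre across (cable car there); 1 knight + 1 ogre across (cable car back at the start); 2 knights + 2 ogres across (cable car there); 2 knights + 2 ogres across (cable car back at the start); 3 knights + 3 ogres across (cable car there). So no valid plan exists.

impossible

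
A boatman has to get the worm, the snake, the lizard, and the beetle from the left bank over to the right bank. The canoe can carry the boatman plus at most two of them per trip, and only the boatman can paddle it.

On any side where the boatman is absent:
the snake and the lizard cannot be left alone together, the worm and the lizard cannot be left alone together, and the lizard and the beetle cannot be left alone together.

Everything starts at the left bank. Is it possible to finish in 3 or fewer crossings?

No

Counting alone: the boatman can take at most 2 across per trip to the right bank, so moving all 4 needs at least 2 loaded trips out, with a return between consecutive ones — at least 3 crossings.
The safety rule pushes this higher. Following every safe sequence of crossings, the most of the 4 that can be at the right bank as the canoe arrives there on crossing 3 is 3 — never all 4.
So the move cannot be finished within 3 crossings. (The shortest complete plan takes 5:)
1. Boatman goes to the right bank with the lizard.
2. Boatman goes back to the left bank alone.
3. Boatman goes to the right bank with the snake and the worm.
4. Boatman goes back to the left bank with the lizard.
5. Boatman goes to the right bank with the beetle and the lizard.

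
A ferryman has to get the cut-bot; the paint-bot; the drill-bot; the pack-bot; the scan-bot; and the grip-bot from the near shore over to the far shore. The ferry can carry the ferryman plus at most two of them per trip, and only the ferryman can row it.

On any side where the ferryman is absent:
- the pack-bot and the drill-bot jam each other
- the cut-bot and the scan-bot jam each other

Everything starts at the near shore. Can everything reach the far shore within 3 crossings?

No

Counting alone: the ferryman can take at most 2 across per trip to the far shore, so moving all 6 needs at least 3 loaded trips out, with a return between consecutive ones — at least 5 crossings.
Since 3 < 5, 3 crossings cannot be enough. (The shortest complete plan in fact takes 5:)
1. Ferryman goes to the far shore with the cut-bot and the drill-bot.
2. Ferryman goes back to the near shore alone.
3. Ferryman goes to the far shore with the grip-bot and the paint-bot.
4. Ferryman goes back to the near shore alone.
5. Ferryman goes to the far shore with the pack-bot and the scan-bot.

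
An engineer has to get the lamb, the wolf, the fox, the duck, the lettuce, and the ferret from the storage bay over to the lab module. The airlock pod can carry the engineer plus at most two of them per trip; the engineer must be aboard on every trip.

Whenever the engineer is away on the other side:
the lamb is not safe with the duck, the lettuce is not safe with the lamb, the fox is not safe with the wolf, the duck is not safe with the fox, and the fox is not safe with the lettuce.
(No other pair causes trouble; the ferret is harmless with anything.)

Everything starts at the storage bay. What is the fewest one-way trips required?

Counting alone: the engineer can take at most 2 across per trip to the lab module, so moving all 6 needs at least 3 loaded trips out, with a return between consecutive ones — at least 5 crossings.
The safety rule pushes this higher. Following every safe sequence of crossings, the most of the 6 that can be at the lab module as the airlock pod arrives there on crossing 5 is 5 — never all 6.
So no plan with fewer than 7 crossings exists, and this one achieves 7:
1. Engineer goes to the lab module with the fox and the lamb.  [the storage bay: the duck, the ferret, the lettuce, the wolf | the lab module: the fox, the lamb]
2. Engineer goes back to the storage bay alone.  [the storage bay: the duck, the ferret, the lettuce, the wolf | the lab module: the fox, the lamb]
3. Engineer goes to the lab module with the duck and the wolf.  [the storage bay: the ferret, the lettuce | the lab module: the duck, the fox, the lamb, the wolf]
4. Engineer goes back to the storage bay with the fox and the lamb.  [the storage bay: the ferret, the fox, the lamb, the lettuce | the lab module: the duck, the wolf]
5. Engineer goes to the lab module with the ferret and the lettuce.  [the storage bay: the fox, the lamb | the lab module: the duck, the ferret, the lettuce, the wolf]
6. Engineer goes back to the storage bay alone.  [the storage bay: the fox, the lamb | the lab module: the duck, the ferret, the lettuce, the wolf]
7. Engineer goes to the lab module with the fox and the lamb.  [the storage bay: — | the lab module: the duck, the ferret, the fox, the lamb, the lettuce, the wolf]

7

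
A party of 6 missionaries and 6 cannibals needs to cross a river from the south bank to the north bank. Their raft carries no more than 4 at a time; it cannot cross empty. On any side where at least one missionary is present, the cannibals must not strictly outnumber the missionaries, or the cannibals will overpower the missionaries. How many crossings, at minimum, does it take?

9

Counting alone: each trip to the north bank takes at most 4 across and each return brings at least 1 back, so after t trips out (and t−1 returns) at most 4t − (t−1) of the 12 are across; that first reaches 12 at t = 4, so at least 7 crossings are needed.
The safety rule pushes this higher. Following every safe sequence of crossings, the most of the 12 that can be at the north bank as the raft arrives there on crossing 7 is 11 — never all 12.
So no plan with fewer than 9 crossings exists, and this one achieves 9:
1. 2 cannibals → the north bank.  (the south bank: 6M 4C; the north bank: 0M 2C)
2. 1 cannibal ← the south bank.  (the south bank: 6M 5C; the north bank: 0M 1C)
3. 4 cannibals → the north bank.  (the south bank: 6M 1C; the north bank: 0M 5C)
4. 1 cannibal ← the south bank.  (the south bank: 6M 2C; the north bank: 0M 4C)
5. 4 missionaries → the north bank.  (the south bank: 2M 2C; the north bank: 4M 4C)
6. 1 missionary and 1 cannibal ← the south bank.  (the south bank: 3M 3C; the north bank: 3M 3C)
7. 2 missionaries and 2 cannibals → the north bank.  (the south bank: 1M 1C; the north bank: 5M 5C)
8. 1 missionary and 1 cannibal ← the south bank.  (the south bank: 2M 2C; the north bank: 4M 4C)
9. 2 missionaries and 2 cannibals → the north bank.  (the south bank: 0M 0C; the north bank: 6M 6C)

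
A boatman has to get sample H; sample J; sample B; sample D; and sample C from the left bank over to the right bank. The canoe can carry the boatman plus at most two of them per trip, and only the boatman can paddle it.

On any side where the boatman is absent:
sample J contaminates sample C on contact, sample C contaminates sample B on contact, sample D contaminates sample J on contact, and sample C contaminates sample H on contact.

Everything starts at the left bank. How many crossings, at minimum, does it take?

5

Counting alone: the boatman can take at most 2 across per trip to the right bank, so moving all 5 needs at least 3 loaded trips out, with a return between consecutive ones — at least 5 crossings.
The plan below uses exactly 5 crossings, so it is optimal:
1. Boatman goes to the right bank with sample C and sample J.  [the left bank: sample B, sample D, sample H | the right bank: sample C, sample J]
2. Boatman goes back to the left bank with sample C.  [the left bank: sample B, sample C, sample D, sample H | the right bank: sample J]
3. Boatman goes to the right bank with sample B and sample H.  [the left bank: sample C, sample D | the right bank: sample B, sample H, sample J]
4. Boatman goes back to the left bank alone.  [the left bank: sample C, sample D | the right bank: sample B, sample H, sample J]
5. Boatman goes to the right bank with sample C and sample D.  [the left bank: — | the right bank: sample B, sample C, sample D, sample H, sample J]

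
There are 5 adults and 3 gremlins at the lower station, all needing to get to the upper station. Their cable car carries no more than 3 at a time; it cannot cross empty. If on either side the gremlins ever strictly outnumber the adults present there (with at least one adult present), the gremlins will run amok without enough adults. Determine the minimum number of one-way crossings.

Counting alone: each trip to the upper station takes at most 3 across and each return brings at least 1 back, so after t trips out (and t−1 returns) at most 3t − (t−1) of the 8 are across; that first reaches 8 at t = 4, so at least 7 crossings are needed.
The plan below uses exactly 7 crossings, so it is optimal:
1. 2 gremlins → the upper station.  (the lower station: 5A 1G; the upper station: 0A 2G)
2. 1 gremlin ← the lower station.  (the lower station: 5A 2G; the upper station: 0A 1G)
3. 2 adults and 1 gremlin → the upper station.  (the lower station: 3A 1G; the upper station: 2A 2G)
4. 1 gremlin ← the lower station.  (the lower station: 3A 2G; the upper station: 2A 1G)
5. 1 adult and 2 gremlins → the upper station.  (the lower station: 2A 0G; the upper station: 3A 3G)
6. 1 gremlin ← the lower station.  (the lower station: 2A 1G; the upper station: 3A 2G)
7. 2 adults and 1 gremlin → the upper station.  (the lower station: 0A 0G; the upper station: 5A 3G)

7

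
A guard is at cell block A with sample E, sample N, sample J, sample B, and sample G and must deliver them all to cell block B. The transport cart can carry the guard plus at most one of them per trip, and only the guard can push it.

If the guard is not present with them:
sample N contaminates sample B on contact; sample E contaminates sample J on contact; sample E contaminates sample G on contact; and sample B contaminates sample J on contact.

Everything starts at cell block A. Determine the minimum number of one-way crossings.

Whatever the first load, the items left behind include a forbidden pair without the guard. No opening move is safe, so no plan exists.

impossible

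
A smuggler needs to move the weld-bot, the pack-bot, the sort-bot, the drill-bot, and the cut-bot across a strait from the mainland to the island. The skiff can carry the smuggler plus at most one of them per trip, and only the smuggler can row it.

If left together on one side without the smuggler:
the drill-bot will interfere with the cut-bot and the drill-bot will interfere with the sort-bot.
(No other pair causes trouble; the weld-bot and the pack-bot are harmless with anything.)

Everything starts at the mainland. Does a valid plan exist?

Yes

1. Smuggler goes to the island with the drill-bot.
2. Smuggler goes back to the mainland alone.
3. Smuggler goes to the island with the weld-bot.
4. Smuggler goes back to the mainland alone.
5. Smuggler goes to the island with the pack-bot.
6. Smuggler goes back to the mainland alone.
7. Smuggler goes to the island with the sort-bot.
8. Smuggler goes back to the mainland with the drill-bot.
9. Smuggler goes to the island with the cut-bot.
10. Smuggler goes back to the mainland alone.
11. Smuggler goes to the island with the drill-bot.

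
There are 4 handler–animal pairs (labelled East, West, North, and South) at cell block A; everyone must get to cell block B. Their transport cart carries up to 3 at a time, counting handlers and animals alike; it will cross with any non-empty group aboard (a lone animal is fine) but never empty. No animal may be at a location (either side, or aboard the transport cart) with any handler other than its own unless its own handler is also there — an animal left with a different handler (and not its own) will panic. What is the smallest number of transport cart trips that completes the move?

Counting alone: each trip to cell block B takes at most 3 across and each return brings at least 1 back, so after t trips out (and t−1 returns) at most 3t − (t−1) of the 8 are across; that first reaches 8 at t = 4, so at least 7 crossings are needed.
The safety rule pushes this higher. Following every safe sequence of crossings, the most of the 8 that can be at cell block B as the transport cart arrives there on crossing 7 is 7 — never all 8.
So no plan with fewer than 9 crossings exists, and this one achieves 9:
1. animal East and handler East cross → cell block B.
2. handler East crosses ← cell block A.
3. animal West, handler East, and handler West cross → cell block B.
4. animal East and handler East cross ← cell block A.
5. handler East, handler North, and handler South cross → cell block B.
6. animal West crosses ← cell block A.
7. animal East and animal West cross → cell block B.
8. animal East crosses ← cell block A.
9. animal East, animal North, and animal South cross → cell block B.

9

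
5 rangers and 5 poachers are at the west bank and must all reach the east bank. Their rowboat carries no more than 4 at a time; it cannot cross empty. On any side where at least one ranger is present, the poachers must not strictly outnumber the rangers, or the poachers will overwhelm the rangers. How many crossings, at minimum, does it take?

7

Counting alone: each trip to the east bank takes at most 4 across and each return brings at least 1 back, so after t trips out (and t−1 returns) at most 4t − (t−1) of the 10 are across; that first reaches 10 at t = 3, so at least 5 crossings are needed.
The safety rule pushes this higher. Following every safe sequence of crossings, the most of the 10 that can be at the east bank as the rowboat arrives there on crossing 5 is 9 — never all 10.
So no plan with fewer than 7 crossings exists, and this one achieves 7:
1. 2 poachers → the east bank.  (the west bank: 5R 3P; the east bank: 0R 2P)
2. 1 poacher ← the west bank.  (the west bank: 5R 4P; the east bank: 0R 1P)
3. 4 poachers → the east bank.  (the west bank: 5R 0P; the east bank: 0R 5P)
4. 1 poacher ← the west bank.  (the west bank: 5R 1P; the east bank: 0R 4P)
5. 4 rangers → the east bank.  (the west bank: 1R 1P; the east bank: 4R 4P)
6. 1 ranger and 1 poacher ← the west bank.  (the west bank: 2R 2P; the east bank: 3R 3P)
7. 2 rangers and 2 poachers → the east bank.  (the west bank: 0R 0P; the east bank: 5R 5P)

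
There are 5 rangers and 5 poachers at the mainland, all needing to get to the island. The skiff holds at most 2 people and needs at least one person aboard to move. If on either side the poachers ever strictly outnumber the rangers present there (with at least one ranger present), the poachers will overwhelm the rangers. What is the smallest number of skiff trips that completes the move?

impossible

Following every safe sequence of crossings from the start, the most of the 10 that can be at the island as the skiff arrives there on crossings 1, 3, 5, 7 is 2, 3, 4, 5 respectively; the best ever achieved is 5 of 10.
From crossing 9 on, no configuration arises that was not already reachable earlier: only 13 distinct safe configurations (who is on which side, and where the skiff is) can ever be reached, none of them has everyone across, and every continuation just revisits them. They are: 0 rangers + 0 poachers across (skiff back at the start); 0 rangers + 1 poacher across (skiff there); 0 rangers + 1 poacher across (skiff back at the start); 0 rangers + 2 poachers across (skiff there); 0 rangers + 2 poachers across (skiff back at the start); 0 rangers + 3 poachers across (skiff there); 0 rangers + 3 poachers across (skiff back at the start); 0 rangers + 4 poachers across (skiff there); 0 rangers + 4 poachers across (skiff back at the start); 0 rangers + 5 poachers across (skiff there); 1 ranger + 1 poacher across (skiff there); 1 ranger + 1 poacher across (skiff back at the start); 2 rangers + 2 poachers across (skiff there). So no valid plan exists.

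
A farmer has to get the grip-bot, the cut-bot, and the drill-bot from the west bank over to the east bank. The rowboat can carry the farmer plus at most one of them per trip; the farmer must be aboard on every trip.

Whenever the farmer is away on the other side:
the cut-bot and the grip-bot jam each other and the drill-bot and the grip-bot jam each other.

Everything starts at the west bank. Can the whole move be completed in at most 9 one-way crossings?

Yes — this plan uses 7 crossings (≤ 9):
1. Farmer goes to the east bank with the grip-bot.  [the west bank: the cut-bot, the drill-bot | the east bank: the grip-bot]
2. Farmer goes back to the west bank alone.  [the west bank: the cut-bot, the drill-bot | the east bank: the grip-bot]
3. Farmer goes to the east bank with the cut-bot.  [the west bank: the drill-bot | the east bank: the cut-bot, the grip-bot]
4. Farmer goes back to the west bank with the grip-bot.  [the west bank: the drill-bot, the grip-bot | the east bank: the cut-bot]
5. Farmer goes to the east bank with the drill-bot.  [the west bank: the grip-bot | the east bank: the cut-bot, the drill-bot]
6. Farmer goes back to the west bank alone.  [the west bank: the grip-bot | the east bank: the cut-bot, the drill-bot]
7. Farmer goes to the east bank with the grip-bot.  [the west bank: — | the east bank: the cut-bot, the drill-bot, the grip-bot]

Yes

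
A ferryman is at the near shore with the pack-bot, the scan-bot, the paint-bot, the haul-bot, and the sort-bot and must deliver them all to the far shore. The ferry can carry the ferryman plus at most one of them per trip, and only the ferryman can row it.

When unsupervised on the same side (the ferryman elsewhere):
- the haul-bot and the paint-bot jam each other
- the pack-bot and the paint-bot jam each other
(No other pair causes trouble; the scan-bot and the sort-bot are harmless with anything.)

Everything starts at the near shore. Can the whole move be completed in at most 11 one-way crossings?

Yes

Yes — this plan uses 11 crossings (≤ 11):
1. Ferryman goes to the far shore with the paint-bot.
2. Ferryman goes back to the near shore alone.
3. Ferryman goes to the far shore with the pack-bot.
4. Ferryman goes back to the near shore with the paint-bot.
5. Ferryman goes to the far shore with the haul-bot.
6. Ferryman goes back to the near shore alone.
7. Ferryman goes to the far shore with the scan-bot.
8. Ferryman goes back to the near shore alone.
9. Ferryman goes to the far shore with the sort-bot.
10. Ferryman goes back to the near shore alone.
11. Ferryman goes to the far shore with the paint-bot.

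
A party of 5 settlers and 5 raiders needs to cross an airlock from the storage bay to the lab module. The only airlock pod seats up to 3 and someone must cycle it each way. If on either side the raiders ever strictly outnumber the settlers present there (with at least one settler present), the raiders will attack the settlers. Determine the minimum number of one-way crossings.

Counting alone: each trip to the lab module takes at most 3 across and each return brings at least 1 back, so after t trips out (and t−1 returns) at most 3t − (t−1) of the 10 are across; that first reaches 10 at t = 5, so at least 9 crossings are needed.
The safety rule pushes this higher. Following every safe sequence of crossings, the most of the 10 that can be at the lab module as the airlock pod arrives there on crossing 9 is 9 — never all 10.
So no plan with fewer than 11 crossings exists, and this one achieves 11:
1. 2 raiders → the lab module.  (the storage bay: 5S 3R; the lab module: 0S 2R)
2. 1 raider ← the storage bay.  (the storage bay: 5S 4R; the lab module: 0S 1R)
3. 3 raiders → the lab module.  (the storage bay: 5S 1R; the lab module: 0S 4R)
4. 1 raider ← the storage bay.  (the storage bay: 5S 2R; the lab module: 0S 3R)
5. 3 settlers → the lab module.  (the storage bay: 2S 2R; the lab module: 3S 3R)
6. 1 settler and 1 raider ← the storage bay.  (the storage bay: 3S 3R; the lab module: 2S 2R)
7. 3 settlers → the lab module.  (the storage bay: 0S 3R; the lab module: 5S 2R)
8. 1 raider ← the storage bay.  (the storage bay: 0S 4R; the lab module: 5S 1R)
9. 2 raiders → the lab module.  (the storage bay: 0S 2R; the lab module: 5S 3R)
10. 1 raider ← the storage bay.  (the storage bay: 0S 3R; the lab module: 5S 2R)
11. 3 raiders → the lab module.  (the storage bay: 0S 0R; the lab module: 5S 5R)

11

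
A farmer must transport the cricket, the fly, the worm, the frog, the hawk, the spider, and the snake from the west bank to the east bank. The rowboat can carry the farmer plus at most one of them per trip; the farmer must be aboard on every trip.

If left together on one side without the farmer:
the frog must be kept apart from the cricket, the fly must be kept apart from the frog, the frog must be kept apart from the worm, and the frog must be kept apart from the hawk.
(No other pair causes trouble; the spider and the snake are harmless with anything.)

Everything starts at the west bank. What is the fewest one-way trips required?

impossible

Following every safe sequence of crossings from the start, the most of the 7 that can be at the east bank as the rowboat arrives there on crossings 1, 3, 5, 7 is 1, 2, 3, 4 respectively; the best ever achieved is 4 of 7.
From crossing 9 on, no configuration arises that was not already reachable earlier: only 44 distinct safe configurations (who is on which side, and where the rowboat is) can ever be reached, none of them has everyone across, and every continuation just revisits them. So no valid plan exists.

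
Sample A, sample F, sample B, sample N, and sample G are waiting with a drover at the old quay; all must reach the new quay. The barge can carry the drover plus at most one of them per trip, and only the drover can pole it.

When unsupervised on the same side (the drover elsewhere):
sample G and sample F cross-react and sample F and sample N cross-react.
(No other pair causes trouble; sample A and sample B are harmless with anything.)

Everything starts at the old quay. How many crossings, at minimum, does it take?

11

Counting alone: the drover can take at most 1 across per trip to the new quay, so moving all 5 needs at least 5 loaded trips out, with a return between consecutive ones — at least 9 crossings.
The safety rule pushes this higher. Following every safe sequence of crossings, the most of the 5 that can be at the new quay as the barge arrives there on crossing 9 is 4 — never all 5.
So no plan with fewer than 11 crossings exists, and this one achieves 11:
1. Drover goes to the new quay with sample F.  [the old quay: sample A, sample B, sample G, sample N | the new quay: sample F]
2. Drover goes back to the old quay alone.  [the old quay: sample A, sample B, sample G, sample N | the new quay: sample F]
3. Drover goes to the new quay with sample A.  [the old quay: sample B, sample G, sample N | the new quay: sample A, sample F]
4. Drover goes back to the old quay alone.  [the old quay: sample B, sample G, sample N | the new quay: sample A, sample F]
5. Drover goes to the new quay with sample B.  [the old quay: sample G, sample N | the new quay: sample A, sample B, sample F]
6. Drover goes back to the old quay alone.  [the old quay: sample G, sample N | the new quay: sample A, sample B, sample F]
7. Drover goes to the new quay with sample N.  [the old quay: sample G | the new quay: sample A, sample B, sample F, sample N]
8. Drover goes back to the old quay with sample F.  [the old quay: sample F, sample G | the new quay: sample A, sample B, sample N]
9. Drover goes to the new quay with sample G.  [the old quay: sample F | the new quay: sample A, sample B, sample G, sample N]
10. Drover goes back to the old quay alone.  [the old quay: sample F | the new quay: sample A, sample B, sample G, sample N]
11. Drover goes to the new quay with sample F.  [the old quay: — | the new quay: sample A, sample B, sample F, sample G, sample N]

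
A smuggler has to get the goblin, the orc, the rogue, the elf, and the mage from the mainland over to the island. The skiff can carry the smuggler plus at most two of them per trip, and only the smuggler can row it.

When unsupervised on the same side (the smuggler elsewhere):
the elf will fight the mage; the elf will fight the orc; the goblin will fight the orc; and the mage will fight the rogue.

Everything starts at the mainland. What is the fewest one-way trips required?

7

Counting alone: the smuggler can take at most 2 across per trip to the island, so moving all 5 needs at least 3 loaded trips out, with a return between consecutive ones — at least 5 crossings.
The safety rule pushes this higher. Following every safe sequence of crossings, the most of the 5 that can be at the island as the skiff arrives there on crossing 5 is 4 — never all 5.
So no plan with fewer than 7 crossings exists, and this one achieves 7:
1. Smuggler goes to the island with the mage and the orc.  [the mainland: the elf, the goblin, the rogue | the island: the mage, the orc]
2. Smuggler goes back to the mainland alone.  [the mainland: the elf, the goblin, the rogue | the island: the mage, the orc]
3. Smuggler goes to the island with the goblin.  [the mainland: the elf, the rogue | the island: the goblin, the mage, the orc]
4. Smuggler goes back to the mainland with the orc.  [the mainland: the elf, the orc, the rogue | the island: the goblin, the mage]
5. Smuggler goes to the island with the elf and the rogue.  [the mainland: the orc | the island: the elf, the goblin, the mage, the rogue]
6. Smuggler goes back to the mainland with the mage.  [the mainland: the mage, the orc | the island: the elf, the goblin, the rogue]
7. Smuggler goes to the island with the mage and the orc.  [the mainland: — | the island: the elf, the goblin, the mage, the orc, the rogue]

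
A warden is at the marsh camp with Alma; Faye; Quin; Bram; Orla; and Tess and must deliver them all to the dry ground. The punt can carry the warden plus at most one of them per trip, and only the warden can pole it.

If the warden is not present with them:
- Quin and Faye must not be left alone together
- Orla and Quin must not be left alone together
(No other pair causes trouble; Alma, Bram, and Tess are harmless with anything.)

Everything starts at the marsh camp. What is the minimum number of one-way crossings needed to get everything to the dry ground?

Counting alone: the warden can take at most 1 across per trip to the dry ground, so moving all 6 needs at least 6 loaded trips out, with a return between consecutive ones — at least 11 crossings.
The safety rule pushes this higher. Following every safe sequence of crossings, the most of the 6 that can be at the dry ground as the punt arrives there on crossing 11 is 5 — never all 6.
So no plan with fewer than 13 crossings exists, and this one achieves 13:
1. Warden goes to the dry ground with Quin.
2. Warden goes back to the marsh camp alone.
3. Warden goes to the dry ground with Alma.
4. Warden goes back to the marsh camp alone.
5. Warden goes to the dry ground with Faye.
6. Warden goes back to the marsh camp with Quin.
7. Warden goes to the dry ground with Orla.
8. Warden goes back to the marsh camp alone.
9. Warden goes to the dry ground with Bram.
10. Warden goes back to the marsh camp alone.
11. Warden goes to the dry ground with Tess.
12. Warden goes back to the marsh camp alone.
13. Warden goes to the dry ground with Quin.

13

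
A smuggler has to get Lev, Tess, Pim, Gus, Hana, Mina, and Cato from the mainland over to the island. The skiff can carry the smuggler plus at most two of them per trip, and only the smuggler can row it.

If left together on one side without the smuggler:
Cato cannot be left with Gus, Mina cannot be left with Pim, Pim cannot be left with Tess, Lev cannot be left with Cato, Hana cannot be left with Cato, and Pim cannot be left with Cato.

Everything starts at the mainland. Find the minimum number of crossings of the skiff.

Counting alone: the smuggler can take at most 2 across per trip to the island, so moving all 7 needs at least 4 loaded trips out, with a return between consecutive ones — at least 7 crossings.
The safety rule pushes this higher. Following every safe sequence of crossings, the most of the 7 that can be at the island as the skiff arrives there on crossing 7 is 6 — never all 7.
So no plan with fewer than 9 crossings exists, and this one achieves 9:
1. Smuggler goes to the island with Cato and Pim.  [the mainland: Gus, Hana, Lev, Mina, Tess | the island: Cato, Pim]
2. Smuggler goes back to the mainland with Pim.  [the mainland: Gus, Hana, Lev, Mina, Pim, Tess | the island: Cato]
3. Smuggler goes to the island with Lev and Pim.  [the mainland: Gus, Hana, Mina, Tess | the island: Cato, Lev, Pim]
4. Smuggler goes back to the mainland with Cato.  [the mainland: Cato, Gus, Hana, Mina, Tess | the island: Lev, Pim]
5. Smuggler goes to the island with Gus and Hana.  [the mainland: Cato, Mina, Tess | the island: Gus, Hana, Lev, Pim]
6. Smuggler goes back to the mainland alone.  [the mainland: Cato, Mina, Tess | the island: Gus, Hana, Lev, Pim]
7. Smuggler goes to the island with Mina and Tess.  [the mainland: Cato | the island: Gus, Hana, Lev, Mina, Pim, Tess]
8. Smuggler goes back to the mainland with Pim.  [the mainland: Cato, Pim | the island: Gus, Hana, Lev, Mina, Tess]
9. Smuggler goes to the island with Cato and Pim.  [the mainland: — | the island: Cato, Gus, Hana, Lev, Mina, Pim, Tess]

9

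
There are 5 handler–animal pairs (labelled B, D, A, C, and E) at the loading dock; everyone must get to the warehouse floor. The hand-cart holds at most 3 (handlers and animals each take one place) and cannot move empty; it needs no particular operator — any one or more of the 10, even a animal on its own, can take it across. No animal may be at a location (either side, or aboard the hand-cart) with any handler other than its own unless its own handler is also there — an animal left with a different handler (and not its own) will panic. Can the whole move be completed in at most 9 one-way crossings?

Counting alone: each trip to the warehouse floor takes at most 3 across and each return brings at least 1 back, so after t trips out (and t−1 returns) at most 3t − (t−1) of the 10 are across; that first reaches 10 at t = 5, so at least 9 crossings are needed.
The safety rule pushes this higher. Following every safe sequence of crossings, the most of the 10 that can be at the warehouse floor as the hand-cart arrives there on crossing 9 is 9 — never all 10.
So the move cannot be finished within 9 crossings. (The shortest complete plan takes 11:)
1. animal B and handler B cross → the warehouse floor.
2. handler B crosses ← the loading dock.
3. animal A, animal C, and animal D cross → the warehouse floor.
4. animal B crosses ← the loading dock.
5. handler A, handler C, and handler D cross → the warehouse floor.
6. animal D and handler D cross ← the loading dock.
7. handler B, handler D, and handler E cross → the warehouse floor.
8. animal A crosses ← the loading dock.
9. animal B and animal D cross → the warehouse floor.
10. animal B crosses ← the loading dock.
11. animal A, animal B, and animal E cross → the warehouse floor.

No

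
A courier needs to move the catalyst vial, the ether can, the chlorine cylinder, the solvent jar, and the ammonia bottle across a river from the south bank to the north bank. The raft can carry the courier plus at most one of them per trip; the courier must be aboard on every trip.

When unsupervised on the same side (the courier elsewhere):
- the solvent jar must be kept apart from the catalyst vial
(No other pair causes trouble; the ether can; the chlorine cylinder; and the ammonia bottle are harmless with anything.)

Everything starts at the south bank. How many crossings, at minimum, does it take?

Counting alone: the courier can take at most 1 across per trip to the north bank, so moving all 5 needs at least 5 loaded trips out, with a return between consecutive ones — at least 9 crossings.
The plan below uses exactly 9 crossings, so it is optimal:
1. Courier goes to the north bank with the catalyst vial.
2. Courier goes back to the south bank alone.
3. Courier goes to the north bank with the ether can.
4. Courier goes back to the south bank alone.
5. Courier goes to the north bank with the chlorine cylinder.
6. Courier goes back to the south bank alone.
7. Courier goes to the north bank with the ammonia bottle.
8. Courier goes back to the south bank alone.
9. Courier goes to the north bank with the solvent jar.

9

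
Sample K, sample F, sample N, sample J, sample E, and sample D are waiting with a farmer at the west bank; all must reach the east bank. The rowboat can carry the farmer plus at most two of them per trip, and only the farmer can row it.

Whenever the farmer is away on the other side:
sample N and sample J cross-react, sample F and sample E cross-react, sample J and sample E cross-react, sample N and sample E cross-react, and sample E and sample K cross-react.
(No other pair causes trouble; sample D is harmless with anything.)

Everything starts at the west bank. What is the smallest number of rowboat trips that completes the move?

Counting alone: the farmer can take at most 2 across per trip to the east bank, so moving all 6 needs at least 3 loaded trips out, with a return between consecutive ones — at least 5 crossings.
The safety rule pushes this higher. Following every safe sequence of crossings, the most of the 6 that can be at the east bank as the rowboat arrives there on crossings 5, 7 is 4, 5 respectively — never all 6.
So no plan with fewer than 9 crossings exists, and this one achieves 9:
1. Farmer goes to the east bank with sample E and sample N.
2. Farmer goes back to the west bank with sample N.
3. Farmer goes to the east bank with sample K and sample N.
4. Farmer goes back to the west bank with sample E.
5. Farmer goes to the east bank with sample F and sample J.
6. Farmer goes back to the west bank with sample N.
7. Farmer goes to the east bank with sample D and sample N.
8. Farmer goes back to the west bank with sample N.
9. Farmer goes to the east bank with sample E and sample N.

9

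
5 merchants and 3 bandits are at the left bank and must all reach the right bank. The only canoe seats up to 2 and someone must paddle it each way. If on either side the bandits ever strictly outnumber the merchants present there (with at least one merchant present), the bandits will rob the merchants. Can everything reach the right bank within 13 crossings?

Yes

Yes — this plan uses 13 crossings (≤ 13):
1. 2 bandits → the right bank.  (the left bank: 5M 1B; the right bank: 0M 2B)
2. 1 bandit ← the left bank.  (the left bank: 5M 2B; the right bank: 0M 1B)
3. 2 bandits → the right bank.  (the left bank: 5M 0B; the right bank: 0M 3B)
4. 1 bandit ← the left bank.  (the left bank: 5M 1B; the right bank: 0M 2B)
5. 2 merchants → the right bank.  (the left bank: 3M 1B; the right bank: 2M 2B)
6. 1 bandit ← the left bank.  (the left bank: 3M 2B; the right bank: 2M 1B)
7. 1 merchant and 1 bandit → the right bank.  (the left bank: 2M 1B; the right bank: 3M 2B)
8. 1 bandit ← the left bank.  (the left bank: 2M 2B; the right bank: 3M 1B)
9. 2 bandits → the right bank.  (the left bank: 2M 0B; the right bank: 3M 3B)
10. 1 bandit ← the left bank.  (the left bank: 2M 1B; the right bank: 3M 2B)
11. 1 merchant and 1 bandit → the right bank.  (the left bank: 1M 0B; the right bank: 4M 3B)
12. 1 bandit ← the left bank.  (the left bank: 1M 1B; the right bank: 4M 2B)
13. 1 merchant and 1 bandit → the right bank.  (the left bank: 0M 0B; the right bank: 5M 3B)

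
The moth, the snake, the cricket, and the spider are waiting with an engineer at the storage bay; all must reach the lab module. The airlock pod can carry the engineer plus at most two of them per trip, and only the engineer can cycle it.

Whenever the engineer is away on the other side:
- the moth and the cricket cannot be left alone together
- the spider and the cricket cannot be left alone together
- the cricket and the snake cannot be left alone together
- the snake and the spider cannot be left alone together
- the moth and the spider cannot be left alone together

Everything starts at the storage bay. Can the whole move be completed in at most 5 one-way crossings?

Yes

Yes — this plan uses 5 crossings (≤ 5):
1. Engineer goes to the lab module with the cricket and the spider.  [the storage bay: the moth, the snake | the lab module: the cricket, the spider]
2. Engineer goes back to the storage bay with the cricket.  [the storage bay: the cricket, the moth, the snake | the lab module: the spider]
3. Engineer goes to the lab module with the moth and the snake.  [the storage bay: the cricket | the lab module: the moth, the snake, the spider]
4. Engineer goes back to the storage bay with the spider.  [the storage bay: the cricket, the spider | the lab module: the moth, the snake]
5. Engineer goes to the lab module with the cricket and the spider.  [the storage bay: — | the lab module: the cricket, the moth, the snake, the spider]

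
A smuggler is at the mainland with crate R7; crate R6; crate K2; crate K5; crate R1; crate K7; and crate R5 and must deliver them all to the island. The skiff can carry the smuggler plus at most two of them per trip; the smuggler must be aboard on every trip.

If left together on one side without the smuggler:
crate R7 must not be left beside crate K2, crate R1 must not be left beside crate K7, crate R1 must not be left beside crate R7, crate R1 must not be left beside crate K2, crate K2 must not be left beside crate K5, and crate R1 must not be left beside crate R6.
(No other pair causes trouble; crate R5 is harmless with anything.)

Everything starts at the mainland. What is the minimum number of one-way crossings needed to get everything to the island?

11

Counting alone: the smuggler can take at most 2 across per trip to the island, so moving all 7 needs at least 4 loaded trips out, with a return between consecutive ones — at least 7 crossings.
The safety rule pushes this higher. Following every safe sequence of crossings, the most of the 7 that can be at the island as the skiff arrives there on crossings 7, 9 is 5, 6 respectively — never all 7.
So no plan with fewer than 11 crossings exists, and this one achieves 11:
1. Smuggler goes to the island with crate K2 and crate R1.
2. Smuggler goes back to the mainland with crate K2.
3. Smuggler goes to the island with crate K5 and crate R7.
4. Smuggler goes back to the mainland with crate R7.
5. Smuggler goes to the island with crate R6 and crate R7.
6. Smuggler goes back to the mainland with crate R1.
7. Smuggler goes to the island with crate K2 and crate K7.
8. Smuggler goes back to the mainland with crate K2.
9. Smuggler goes to the island with crate K2 and crate R5.
10. Smuggler goes back to the mainland with crate K2.
11. Smuggler goes to the island with crate K2 and crate R1.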